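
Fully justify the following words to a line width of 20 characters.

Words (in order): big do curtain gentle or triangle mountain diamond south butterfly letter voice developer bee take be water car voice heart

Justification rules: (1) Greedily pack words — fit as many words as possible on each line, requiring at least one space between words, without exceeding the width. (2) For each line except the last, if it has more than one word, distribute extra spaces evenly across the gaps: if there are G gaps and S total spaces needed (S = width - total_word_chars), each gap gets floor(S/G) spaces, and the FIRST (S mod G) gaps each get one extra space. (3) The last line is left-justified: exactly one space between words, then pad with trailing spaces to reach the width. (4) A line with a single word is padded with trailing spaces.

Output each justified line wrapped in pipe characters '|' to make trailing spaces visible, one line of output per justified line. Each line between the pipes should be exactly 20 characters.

Line 1: ['big', 'do', 'curtain'] (min_width=14, slack=6)
Line 2: ['gentle', 'or', 'triangle'] (min_width=18, slack=2)
Line 3: ['mountain', 'diamond'] (min_width=16, slack=4)
Line 4: ['south', 'butterfly'] (min_width=15, slack=5)
Line 5: ['letter', 'voice'] (min_width=12, slack=8)
Line 6: ['developer', 'bee', 'take'] (min_width=18, slack=2)
Line 7: ['be', 'water', 'car', 'voice'] (min_width=18, slack=2)
Line 8: ['heart'] (min_width=5, slack=15)

Answer: |big    do    curtain|
|gentle  or  triangle|
|mountain     diamond|
|south      butterfly|
|letter         voice|
|developer  bee  take|
|be  water  car voice|
|heart               |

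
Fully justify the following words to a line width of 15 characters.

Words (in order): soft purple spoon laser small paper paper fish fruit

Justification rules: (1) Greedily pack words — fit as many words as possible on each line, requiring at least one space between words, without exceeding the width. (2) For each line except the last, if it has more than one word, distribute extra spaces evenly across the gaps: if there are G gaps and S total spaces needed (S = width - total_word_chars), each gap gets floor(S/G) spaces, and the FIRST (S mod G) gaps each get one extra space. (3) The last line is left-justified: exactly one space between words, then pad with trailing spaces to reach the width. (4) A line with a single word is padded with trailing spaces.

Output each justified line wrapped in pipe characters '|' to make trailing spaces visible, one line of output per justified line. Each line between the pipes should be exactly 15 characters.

Line 1: ['soft', 'purple'] (min_width=11, slack=4)
Line 2: ['spoon', 'laser'] (min_width=11, slack=4)
Line 3: ['small', 'paper'] (min_width=11, slack=4)
Line 4: ['paper', 'fish'] (min_width=10, slack=5)
Line 5: ['fruit'] (min_width=5, slack=10)

Answer: |soft     purple|
|spoon     laser|
|small     paper|
|paper      fish|
|fruit          |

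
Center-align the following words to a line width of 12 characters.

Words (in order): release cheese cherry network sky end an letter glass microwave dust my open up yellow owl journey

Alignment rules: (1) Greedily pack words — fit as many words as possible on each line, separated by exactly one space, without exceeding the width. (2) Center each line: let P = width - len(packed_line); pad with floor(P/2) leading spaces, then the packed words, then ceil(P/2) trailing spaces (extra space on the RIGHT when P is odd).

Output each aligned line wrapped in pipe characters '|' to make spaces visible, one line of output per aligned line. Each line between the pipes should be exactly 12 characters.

Answer: |  release   |
|   cheese   |
|   cherry   |
|network sky |
|   end an   |
|letter glass|
| microwave  |
|dust my open|
| up yellow  |
|owl journey |

Derivation:
Line 1: ['release'] (min_width=7, slack=5)
Line 2: ['cheese'] (min_width=6, slack=6)
Line 3: ['cherry'] (min_width=6, slack=6)
Line 4: ['network', 'sky'] (min_width=11, slack=1)
Line 5: ['end', 'an'] (min_width=6, slack=6)
Line 6: ['letter', 'glass'] (min_width=12, slack=0)
Line 7: ['microwave'] (min_width=9, slack=3)
Line 8: ['dust', 'my', 'open'] (min_width=12, slack=0)
Line 9: ['up', 'yellow'] (min_width=9, slack=3)
Line 10: ['owl', 'journey'] (min_width=11, slack=1)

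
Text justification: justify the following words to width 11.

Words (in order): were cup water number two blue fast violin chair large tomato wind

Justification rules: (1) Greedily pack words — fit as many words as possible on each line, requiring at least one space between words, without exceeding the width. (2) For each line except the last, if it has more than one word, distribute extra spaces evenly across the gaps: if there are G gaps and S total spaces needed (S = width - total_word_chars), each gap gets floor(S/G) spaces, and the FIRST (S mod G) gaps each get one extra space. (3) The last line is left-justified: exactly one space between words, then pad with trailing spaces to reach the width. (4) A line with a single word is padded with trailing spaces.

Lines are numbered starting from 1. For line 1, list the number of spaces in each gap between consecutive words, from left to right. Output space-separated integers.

Line 1: ['were', 'cup'] (min_width=8, slack=3)
Line 2: ['water'] (min_width=5, slack=6)
Line 3: ['number', 'two'] (min_width=10, slack=1)
Line 4: ['blue', 'fast'] (min_width=9, slack=2)
Line 5: ['violin'] (min_width=6, slack=5)
Line 6: ['chair', 'large'] (min_width=11, slack=0)
Line 7: ['tomato', 'wind'] (min_width=11, slack=0)

Answer: 4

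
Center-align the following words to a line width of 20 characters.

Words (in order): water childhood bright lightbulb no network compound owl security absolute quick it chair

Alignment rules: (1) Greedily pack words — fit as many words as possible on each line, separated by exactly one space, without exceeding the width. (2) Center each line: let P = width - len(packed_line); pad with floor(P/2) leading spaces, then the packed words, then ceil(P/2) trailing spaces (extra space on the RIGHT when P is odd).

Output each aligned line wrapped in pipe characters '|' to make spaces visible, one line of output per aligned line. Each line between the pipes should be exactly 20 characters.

Answer: |  water childhood   |
|bright lightbulb no |
|network compound owl|
| security absolute  |
|   quick it chair   |

Derivation:
Line 1: ['water', 'childhood'] (min_width=15, slack=5)
Line 2: ['bright', 'lightbulb', 'no'] (min_width=19, slack=1)
Line 3: ['network', 'compound', 'owl'] (min_width=20, slack=0)
Line 4: ['security', 'absolute'] (min_width=17, slack=3)
Line 5: ['quick', 'it', 'chair'] (min_width=14, slack=6)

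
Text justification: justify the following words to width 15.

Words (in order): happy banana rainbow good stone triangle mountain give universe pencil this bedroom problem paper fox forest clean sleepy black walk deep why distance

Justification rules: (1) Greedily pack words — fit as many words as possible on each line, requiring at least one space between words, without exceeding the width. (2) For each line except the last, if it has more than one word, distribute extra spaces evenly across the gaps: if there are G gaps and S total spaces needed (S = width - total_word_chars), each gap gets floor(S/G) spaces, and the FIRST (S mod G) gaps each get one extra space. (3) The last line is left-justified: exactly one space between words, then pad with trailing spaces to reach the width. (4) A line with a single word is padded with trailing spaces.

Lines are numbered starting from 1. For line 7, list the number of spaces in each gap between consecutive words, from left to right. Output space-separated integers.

Line 1: ['happy', 'banana'] (min_width=12, slack=3)
Line 2: ['rainbow', 'good'] (min_width=12, slack=3)
Line 3: ['stone', 'triangle'] (min_width=14, slack=1)
Line 4: ['mountain', 'give'] (min_width=13, slack=2)
Line 5: ['universe', 'pencil'] (min_width=15, slack=0)
Line 6: ['this', 'bedroom'] (min_width=12, slack=3)
Line 7: ['problem', 'paper'] (min_width=13, slack=2)
Line 8: ['fox', 'forest'] (min_width=10, slack=5)
Line 9: ['clean', 'sleepy'] (min_width=12, slack=3)
Line 10: ['black', 'walk', 'deep'] (min_width=15, slack=0)
Line 11: ['why', 'distance'] (min_width=12, slack=3)

Answer: 3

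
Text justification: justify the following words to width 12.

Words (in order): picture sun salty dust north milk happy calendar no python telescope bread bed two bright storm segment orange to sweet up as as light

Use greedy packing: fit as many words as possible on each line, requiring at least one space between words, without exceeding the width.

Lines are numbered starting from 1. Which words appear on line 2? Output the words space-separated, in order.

Answer: salty dust

Derivation:
Line 1: ['picture', 'sun'] (min_width=11, slack=1)
Line 2: ['salty', 'dust'] (min_width=10, slack=2)
Line 3: ['north', 'milk'] (min_width=10, slack=2)
Line 4: ['happy'] (min_width=5, slack=7)
Line 5: ['calendar', 'no'] (min_width=11, slack=1)
Line 6: ['python'] (min_width=6, slack=6)
Line 7: ['telescope'] (min_width=9, slack=3)
Line 8: ['bread', 'bed'] (min_width=9, slack=3)
Line 9: ['two', 'bright'] (min_width=10, slack=2)
Line 10: ['storm'] (min_width=5, slack=7)
Line 11: ['segment'] (min_width=7, slack=5)
Line 12: ['orange', 'to'] (min_width=9, slack=3)
Line 13: ['sweet', 'up', 'as'] (min_width=11, slack=1)
Line 14: ['as', 'light'] (min_width=8, slack=4)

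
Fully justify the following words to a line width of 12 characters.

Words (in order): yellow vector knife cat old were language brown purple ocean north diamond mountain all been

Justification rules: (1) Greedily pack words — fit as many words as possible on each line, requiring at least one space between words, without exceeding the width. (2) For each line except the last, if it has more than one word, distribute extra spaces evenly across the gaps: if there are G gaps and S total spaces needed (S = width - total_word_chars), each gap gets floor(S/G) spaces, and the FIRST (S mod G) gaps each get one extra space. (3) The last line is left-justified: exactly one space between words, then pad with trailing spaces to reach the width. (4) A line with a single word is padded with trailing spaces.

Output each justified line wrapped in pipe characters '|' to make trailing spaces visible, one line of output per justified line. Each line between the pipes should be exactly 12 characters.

Answer: |yellow      |
|vector knife|
|cat old were|
|language    |
|brown purple|
|ocean  north|
|diamond     |
|mountain all|
|been        |

Derivation:
Line 1: ['yellow'] (min_width=6, slack=6)
Line 2: ['vector', 'knife'] (min_width=12, slack=0)
Line 3: ['cat', 'old', 'were'] (min_width=12, slack=0)
Line 4: ['language'] (min_width=8, slack=4)
Line 5: ['brown', 'purple'] (min_width=12, slack=0)
Line 6: ['ocean', 'north'] (min_width=11, slack=1)
Line 7: ['diamond'] (min_width=7, slack=5)
Line 8: ['mountain', 'all'] (min_width=12, slack=0)
Line 9: ['been'] (min_width=4, slack=8)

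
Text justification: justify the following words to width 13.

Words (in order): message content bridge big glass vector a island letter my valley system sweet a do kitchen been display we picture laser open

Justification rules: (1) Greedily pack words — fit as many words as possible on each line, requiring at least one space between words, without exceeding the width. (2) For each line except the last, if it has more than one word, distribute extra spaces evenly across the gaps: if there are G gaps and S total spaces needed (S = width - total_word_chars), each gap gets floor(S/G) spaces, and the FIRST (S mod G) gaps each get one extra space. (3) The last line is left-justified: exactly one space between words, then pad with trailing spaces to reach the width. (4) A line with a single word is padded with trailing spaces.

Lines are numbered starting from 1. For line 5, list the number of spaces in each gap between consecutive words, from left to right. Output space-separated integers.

Answer: 6

Derivation:
Line 1: ['message'] (min_width=7, slack=6)
Line 2: ['content'] (min_width=7, slack=6)
Line 3: ['bridge', 'big'] (min_width=10, slack=3)
Line 4: ['glass', 'vector'] (min_width=12, slack=1)
Line 5: ['a', 'island'] (min_width=8, slack=5)
Line 6: ['letter', 'my'] (min_width=9, slack=4)
Line 7: ['valley', 'system'] (min_width=13, slack=0)
Line 8: ['sweet', 'a', 'do'] (min_width=10, slack=3)
Line 9: ['kitchen', 'been'] (min_width=12, slack=1)
Line 10: ['display', 'we'] (min_width=10, slack=3)
Line 11: ['picture', 'laser'] (min_width=13, slack=0)
Line 12: ['open'] (min_width=4, slack=9)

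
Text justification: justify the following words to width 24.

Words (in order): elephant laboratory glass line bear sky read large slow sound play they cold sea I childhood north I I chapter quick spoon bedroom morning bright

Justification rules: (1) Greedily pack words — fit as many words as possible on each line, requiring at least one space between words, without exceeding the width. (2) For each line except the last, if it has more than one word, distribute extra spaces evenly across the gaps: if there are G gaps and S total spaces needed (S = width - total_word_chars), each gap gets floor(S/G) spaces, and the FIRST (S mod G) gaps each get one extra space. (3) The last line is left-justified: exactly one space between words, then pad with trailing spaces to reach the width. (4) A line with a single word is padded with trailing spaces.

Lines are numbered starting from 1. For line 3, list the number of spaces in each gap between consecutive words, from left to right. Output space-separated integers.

Line 1: ['elephant', 'laboratory'] (min_width=19, slack=5)
Line 2: ['glass', 'line', 'bear', 'sky', 'read'] (min_width=24, slack=0)
Line 3: ['large', 'slow', 'sound', 'play'] (min_width=21, slack=3)
Line 4: ['they', 'cold', 'sea', 'I'] (min_width=15, slack=9)
Line 5: ['childhood', 'north', 'I', 'I'] (min_width=19, slack=5)
Line 6: ['chapter', 'quick', 'spoon'] (min_width=19, slack=5)
Line 7: ['bedroom', 'morning', 'bright'] (min_width=22, slack=2)

Answer: 2 2 2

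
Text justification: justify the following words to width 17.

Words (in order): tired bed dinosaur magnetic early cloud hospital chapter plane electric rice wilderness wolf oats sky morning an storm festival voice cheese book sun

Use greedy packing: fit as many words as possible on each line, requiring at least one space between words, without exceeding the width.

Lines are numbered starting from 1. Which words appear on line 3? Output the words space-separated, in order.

Answer: early cloud

Derivation:
Line 1: ['tired', 'bed'] (min_width=9, slack=8)
Line 2: ['dinosaur', 'magnetic'] (min_width=17, slack=0)
Line 3: ['early', 'cloud'] (min_width=11, slack=6)
Line 4: ['hospital', 'chapter'] (min_width=16, slack=1)
Line 5: ['plane', 'electric'] (min_width=14, slack=3)
Line 6: ['rice', 'wilderness'] (min_width=15, slack=2)
Line 7: ['wolf', 'oats', 'sky'] (min_width=13, slack=4)
Line 8: ['morning', 'an', 'storm'] (min_width=16, slack=1)
Line 9: ['festival', 'voice'] (min_width=14, slack=3)
Line 10: ['cheese', 'book', 'sun'] (min_width=15, slack=2)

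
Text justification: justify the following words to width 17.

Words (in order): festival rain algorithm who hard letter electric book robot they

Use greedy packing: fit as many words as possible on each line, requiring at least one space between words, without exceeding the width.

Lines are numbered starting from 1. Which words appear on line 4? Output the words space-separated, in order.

Line 1: ['festival', 'rain'] (min_width=13, slack=4)
Line 2: ['algorithm', 'who'] (min_width=13, slack=4)
Line 3: ['hard', 'letter'] (min_width=11, slack=6)
Line 4: ['electric', 'book'] (min_width=13, slack=4)
Line 5: ['robot', 'they'] (min_width=10, slack=7)

Answer: electric book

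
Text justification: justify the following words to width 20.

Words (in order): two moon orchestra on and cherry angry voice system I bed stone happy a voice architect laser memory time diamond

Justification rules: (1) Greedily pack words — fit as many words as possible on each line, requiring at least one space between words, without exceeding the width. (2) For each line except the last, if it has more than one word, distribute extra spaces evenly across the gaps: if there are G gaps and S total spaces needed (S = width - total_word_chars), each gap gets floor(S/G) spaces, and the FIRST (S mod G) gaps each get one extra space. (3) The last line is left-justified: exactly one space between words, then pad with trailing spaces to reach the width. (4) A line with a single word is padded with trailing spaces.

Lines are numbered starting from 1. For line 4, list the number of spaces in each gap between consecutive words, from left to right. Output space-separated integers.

Line 1: ['two', 'moon', 'orchestra'] (min_width=18, slack=2)
Line 2: ['on', 'and', 'cherry', 'angry'] (min_width=19, slack=1)
Line 3: ['voice', 'system', 'I', 'bed'] (min_width=18, slack=2)
Line 4: ['stone', 'happy', 'a', 'voice'] (min_width=19, slack=1)
Line 5: ['architect', 'laser'] (min_width=15, slack=5)
Line 6: ['memory', 'time', 'diamond'] (min_width=19, slack=1)

Answer: 2 1 1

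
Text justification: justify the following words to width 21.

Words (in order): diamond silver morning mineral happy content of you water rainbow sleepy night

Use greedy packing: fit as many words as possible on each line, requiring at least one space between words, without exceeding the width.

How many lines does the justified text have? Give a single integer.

Line 1: ['diamond', 'silver'] (min_width=14, slack=7)
Line 2: ['morning', 'mineral', 'happy'] (min_width=21, slack=0)
Line 3: ['content', 'of', 'you', 'water'] (min_width=20, slack=1)
Line 4: ['rainbow', 'sleepy', 'night'] (min_width=20, slack=1)
Total lines: 4

Answer: 4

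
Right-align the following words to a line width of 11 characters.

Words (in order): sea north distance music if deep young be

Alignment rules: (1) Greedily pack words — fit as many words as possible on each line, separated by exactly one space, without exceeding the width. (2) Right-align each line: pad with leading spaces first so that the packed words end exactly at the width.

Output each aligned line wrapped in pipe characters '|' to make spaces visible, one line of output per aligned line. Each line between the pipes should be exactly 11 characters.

Line 1: ['sea', 'north'] (min_width=9, slack=2)
Line 2: ['distance'] (min_width=8, slack=3)
Line 3: ['music', 'if'] (min_width=8, slack=3)
Line 4: ['deep', 'young'] (min_width=10, slack=1)
Line 5: ['be'] (min_width=2, slack=9)

Answer: |  sea north|
|   distance|
|   music if|
| deep young|
|         be|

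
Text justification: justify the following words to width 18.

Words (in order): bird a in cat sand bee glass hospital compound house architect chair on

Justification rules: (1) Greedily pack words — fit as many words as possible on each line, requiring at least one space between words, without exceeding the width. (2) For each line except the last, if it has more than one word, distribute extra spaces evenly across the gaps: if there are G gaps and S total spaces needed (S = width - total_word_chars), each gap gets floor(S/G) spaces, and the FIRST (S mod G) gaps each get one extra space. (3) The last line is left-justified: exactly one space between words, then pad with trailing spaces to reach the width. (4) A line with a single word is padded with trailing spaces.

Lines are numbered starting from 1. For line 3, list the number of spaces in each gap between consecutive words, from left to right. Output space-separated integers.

Line 1: ['bird', 'a', 'in', 'cat', 'sand'] (min_width=18, slack=0)
Line 2: ['bee', 'glass', 'hospital'] (min_width=18, slack=0)
Line 3: ['compound', 'house'] (min_width=14, slack=4)
Line 4: ['architect', 'chair', 'on'] (min_width=18, slack=0)

Answer: 5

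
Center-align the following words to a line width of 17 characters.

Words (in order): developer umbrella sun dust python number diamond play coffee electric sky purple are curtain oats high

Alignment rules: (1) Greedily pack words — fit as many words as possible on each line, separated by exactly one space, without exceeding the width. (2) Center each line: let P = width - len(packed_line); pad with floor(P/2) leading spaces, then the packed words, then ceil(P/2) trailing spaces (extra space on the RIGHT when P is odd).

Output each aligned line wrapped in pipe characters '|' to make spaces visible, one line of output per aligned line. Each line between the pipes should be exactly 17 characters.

Answer: |    developer    |
|umbrella sun dust|
|  python number  |
|  diamond play   |
| coffee electric |
| sky purple are  |
|curtain oats high|

Derivation:
Line 1: ['developer'] (min_width=9, slack=8)
Line 2: ['umbrella', 'sun', 'dust'] (min_width=17, slack=0)
Line 3: ['python', 'number'] (min_width=13, slack=4)
Line 4: ['diamond', 'play'] (min_width=12, slack=5)
Line 5: ['coffee', 'electric'] (min_width=15, slack=2)
Line 6: ['sky', 'purple', 'are'] (min_width=14, slack=3)
Line 7: ['curtain', 'oats', 'high'] (min_width=17, slack=0)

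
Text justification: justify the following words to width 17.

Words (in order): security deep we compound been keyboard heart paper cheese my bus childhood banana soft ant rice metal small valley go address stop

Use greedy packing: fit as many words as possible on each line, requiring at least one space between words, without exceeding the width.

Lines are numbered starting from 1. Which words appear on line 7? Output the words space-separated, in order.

Line 1: ['security', 'deep', 'we'] (min_width=16, slack=1)
Line 2: ['compound', 'been'] (min_width=13, slack=4)
Line 3: ['keyboard', 'heart'] (min_width=14, slack=3)
Line 4: ['paper', 'cheese', 'my'] (min_width=15, slack=2)
Line 5: ['bus', 'childhood'] (min_width=13, slack=4)
Line 6: ['banana', 'soft', 'ant'] (min_width=15, slack=2)
Line 7: ['rice', 'metal', 'small'] (min_width=16, slack=1)
Line 8: ['valley', 'go', 'address'] (min_width=17, slack=0)
Line 9: ['stop'] (min_width=4, slack=13)

Answer: rice metal small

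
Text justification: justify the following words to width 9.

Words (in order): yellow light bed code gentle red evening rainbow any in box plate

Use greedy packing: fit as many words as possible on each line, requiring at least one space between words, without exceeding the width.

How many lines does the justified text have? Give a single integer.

Line 1: ['yellow'] (min_width=6, slack=3)
Line 2: ['light', 'bed'] (min_width=9, slack=0)
Line 3: ['code'] (min_width=4, slack=5)
Line 4: ['gentle'] (min_width=6, slack=3)
Line 5: ['red'] (min_width=3, slack=6)
Line 6: ['evening'] (min_width=7, slack=2)
Line 7: ['rainbow'] (min_width=7, slack=2)
Line 8: ['any', 'in'] (min_width=6, slack=3)
Line 9: ['box', 'plate'] (min_width=9, slack=0)
Total lines: 9

Answer: 9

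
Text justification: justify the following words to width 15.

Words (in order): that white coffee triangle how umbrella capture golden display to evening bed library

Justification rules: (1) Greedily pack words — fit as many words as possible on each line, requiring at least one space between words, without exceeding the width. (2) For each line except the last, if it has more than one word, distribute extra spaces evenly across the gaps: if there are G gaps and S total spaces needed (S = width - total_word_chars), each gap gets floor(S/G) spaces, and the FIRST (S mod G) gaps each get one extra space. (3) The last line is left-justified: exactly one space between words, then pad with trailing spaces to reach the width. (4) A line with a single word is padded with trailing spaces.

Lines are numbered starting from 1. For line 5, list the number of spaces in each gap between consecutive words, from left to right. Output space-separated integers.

Answer: 6

Derivation:
Line 1: ['that', 'white'] (min_width=10, slack=5)
Line 2: ['coffee', 'triangle'] (min_width=15, slack=0)
Line 3: ['how', 'umbrella'] (min_width=12, slack=3)
Line 4: ['capture', 'golden'] (min_width=14, slack=1)
Line 5: ['display', 'to'] (min_width=10, slack=5)
Line 6: ['evening', 'bed'] (min_width=11, slack=4)
Line 7: ['library'] (min_width=7, slack=8)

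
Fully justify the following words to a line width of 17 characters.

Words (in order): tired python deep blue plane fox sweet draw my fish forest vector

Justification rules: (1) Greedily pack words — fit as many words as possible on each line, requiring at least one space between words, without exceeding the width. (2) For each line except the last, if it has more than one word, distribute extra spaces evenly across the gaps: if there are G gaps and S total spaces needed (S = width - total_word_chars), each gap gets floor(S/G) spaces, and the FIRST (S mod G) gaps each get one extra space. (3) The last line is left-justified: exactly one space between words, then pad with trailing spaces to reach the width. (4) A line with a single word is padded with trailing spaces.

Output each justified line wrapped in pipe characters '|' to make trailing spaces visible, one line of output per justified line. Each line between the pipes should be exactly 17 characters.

Answer: |tired python deep|
|blue   plane  fox|
|sweet   draw   my|
|fish       forest|
|vector           |

Derivation:
Line 1: ['tired', 'python', 'deep'] (min_width=17, slack=0)
Line 2: ['blue', 'plane', 'fox'] (min_width=14, slack=3)
Line 3: ['sweet', 'draw', 'my'] (min_width=13, slack=4)
Line 4: ['fish', 'forest'] (min_width=11, slack=6)
Line 5: ['vector'] (min_width=6, slack=11)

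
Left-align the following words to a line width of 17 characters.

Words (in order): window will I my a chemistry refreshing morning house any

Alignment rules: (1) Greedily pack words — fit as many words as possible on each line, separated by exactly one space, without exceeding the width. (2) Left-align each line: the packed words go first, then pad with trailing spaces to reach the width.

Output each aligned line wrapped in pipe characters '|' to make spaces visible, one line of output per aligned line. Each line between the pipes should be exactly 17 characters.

Answer: |window will I my |
|a chemistry      |
|refreshing       |
|morning house any|

Derivation:
Line 1: ['window', 'will', 'I', 'my'] (min_width=16, slack=1)
Line 2: ['a', 'chemistry'] (min_width=11, slack=6)
Line 3: ['refreshing'] (min_width=10, slack=7)
Line 4: ['morning', 'house', 'any'] (min_width=17, slack=0)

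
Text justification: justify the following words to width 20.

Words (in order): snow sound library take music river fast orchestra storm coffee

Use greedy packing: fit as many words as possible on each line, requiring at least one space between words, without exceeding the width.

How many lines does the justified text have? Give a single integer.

Answer: 4

Derivation:
Line 1: ['snow', 'sound', 'library'] (min_width=18, slack=2)
Line 2: ['take', 'music', 'river'] (min_width=16, slack=4)
Line 3: ['fast', 'orchestra', 'storm'] (min_width=20, slack=0)
Line 4: ['coffee'] (min_width=6, slack=14)
Total lines: 4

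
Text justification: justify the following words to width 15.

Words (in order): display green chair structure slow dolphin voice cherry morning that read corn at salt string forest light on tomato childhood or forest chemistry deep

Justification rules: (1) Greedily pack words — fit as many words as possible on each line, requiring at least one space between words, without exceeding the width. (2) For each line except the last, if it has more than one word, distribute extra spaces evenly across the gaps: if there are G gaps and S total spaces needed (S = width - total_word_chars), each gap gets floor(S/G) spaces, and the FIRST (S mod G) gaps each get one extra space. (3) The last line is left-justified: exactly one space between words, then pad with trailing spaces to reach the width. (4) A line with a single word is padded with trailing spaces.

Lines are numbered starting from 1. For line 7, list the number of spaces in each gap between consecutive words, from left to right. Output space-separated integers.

Line 1: ['display', 'green'] (min_width=13, slack=2)
Line 2: ['chair', 'structure'] (min_width=15, slack=0)
Line 3: ['slow', 'dolphin'] (min_width=12, slack=3)
Line 4: ['voice', 'cherry'] (min_width=12, slack=3)
Line 5: ['morning', 'that'] (min_width=12, slack=3)
Line 6: ['read', 'corn', 'at'] (min_width=12, slack=3)
Line 7: ['salt', 'string'] (min_width=11, slack=4)
Line 8: ['forest', 'light', 'on'] (min_width=15, slack=0)
Line 9: ['tomato'] (min_width=6, slack=9)
Line 10: ['childhood', 'or'] (min_width=12, slack=3)
Line 11: ['forest'] (min_width=6, slack=9)
Line 12: ['chemistry', 'deep'] (min_width=14, slack=1)

Answer: 5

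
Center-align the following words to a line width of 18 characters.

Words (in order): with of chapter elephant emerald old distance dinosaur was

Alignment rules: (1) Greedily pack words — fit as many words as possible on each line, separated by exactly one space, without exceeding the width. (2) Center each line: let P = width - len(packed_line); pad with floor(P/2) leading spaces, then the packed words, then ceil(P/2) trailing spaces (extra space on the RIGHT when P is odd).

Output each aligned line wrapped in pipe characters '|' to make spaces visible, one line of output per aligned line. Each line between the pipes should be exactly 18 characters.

Answer: | with of chapter  |
| elephant emerald |
|   old distance   |
|   dinosaur was   |

Derivation:
Line 1: ['with', 'of', 'chapter'] (min_width=15, slack=3)
Line 2: ['elephant', 'emerald'] (min_width=16, slack=2)
Line 3: ['old', 'distance'] (min_width=12, slack=6)
Line 4: ['dinosaur', 'was'] (min_width=12, slack=6)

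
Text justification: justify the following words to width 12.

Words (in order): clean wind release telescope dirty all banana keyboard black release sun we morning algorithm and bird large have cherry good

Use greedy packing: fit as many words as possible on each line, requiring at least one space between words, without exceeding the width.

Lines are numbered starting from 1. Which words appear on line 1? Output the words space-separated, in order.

Answer: clean wind

Derivation:
Line 1: ['clean', 'wind'] (min_width=10, slack=2)
Line 2: ['release'] (min_width=7, slack=5)
Line 3: ['telescope'] (min_width=9, slack=3)
Line 4: ['dirty', 'all'] (min_width=9, slack=3)
Line 5: ['banana'] (min_width=6, slack=6)
Line 6: ['keyboard'] (min_width=8, slack=4)
Line 7: ['black'] (min_width=5, slack=7)
Line 8: ['release', 'sun'] (min_width=11, slack=1)
Line 9: ['we', 'morning'] (min_width=10, slack=2)
Line 10: ['algorithm'] (min_width=9, slack=3)
Line 11: ['and', 'bird'] (min_width=8, slack=4)
Line 12: ['large', 'have'] (min_width=10, slack=2)
Line 13: ['cherry', 'good'] (min_width=11, slack=1)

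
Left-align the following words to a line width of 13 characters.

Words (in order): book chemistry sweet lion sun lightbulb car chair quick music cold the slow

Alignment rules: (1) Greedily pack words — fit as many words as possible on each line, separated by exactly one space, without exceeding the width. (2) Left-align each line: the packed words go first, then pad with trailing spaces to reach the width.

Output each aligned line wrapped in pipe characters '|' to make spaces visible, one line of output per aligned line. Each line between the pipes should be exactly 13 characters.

Answer: |book         |
|chemistry    |
|sweet lion   |
|sun lightbulb|
|car chair    |
|quick music  |
|cold the slow|

Derivation:
Line 1: ['book'] (min_width=4, slack=9)
Line 2: ['chemistry'] (min_width=9, slack=4)
Line 3: ['sweet', 'lion'] (min_width=10, slack=3)
Line 4: ['sun', 'lightbulb'] (min_width=13, slack=0)
Line 5: ['car', 'chair'] (min_width=9, slack=4)
Line 6: ['quick', 'music'] (min_width=11, slack=2)
Line 7: ['cold', 'the', 'slow'] (min_width=13, slack=0)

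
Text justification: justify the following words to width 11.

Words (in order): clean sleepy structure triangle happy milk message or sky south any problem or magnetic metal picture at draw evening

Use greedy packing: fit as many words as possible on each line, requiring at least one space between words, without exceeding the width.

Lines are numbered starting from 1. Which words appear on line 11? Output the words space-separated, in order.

Answer: picture at

Derivation:
Line 1: ['clean'] (min_width=5, slack=6)
Line 2: ['sleepy'] (min_width=6, slack=5)
Line 3: ['structure'] (min_width=9, slack=2)
Line 4: ['triangle'] (min_width=8, slack=3)
Line 5: ['happy', 'milk'] (min_width=10, slack=1)
Line 6: ['message', 'or'] (min_width=10, slack=1)
Line 7: ['sky', 'south'] (min_width=9, slack=2)
Line 8: ['any', 'problem'] (min_width=11, slack=0)
Line 9: ['or', 'magnetic'] (min_width=11, slack=0)
Line 10: ['metal'] (min_width=5, slack=6)
Line 11: ['picture', 'at'] (min_width=10, slack=1)
Line 12: ['draw'] (min_width=4, slack=7)
Line 13: ['evening'] (min_width=7, slack=4)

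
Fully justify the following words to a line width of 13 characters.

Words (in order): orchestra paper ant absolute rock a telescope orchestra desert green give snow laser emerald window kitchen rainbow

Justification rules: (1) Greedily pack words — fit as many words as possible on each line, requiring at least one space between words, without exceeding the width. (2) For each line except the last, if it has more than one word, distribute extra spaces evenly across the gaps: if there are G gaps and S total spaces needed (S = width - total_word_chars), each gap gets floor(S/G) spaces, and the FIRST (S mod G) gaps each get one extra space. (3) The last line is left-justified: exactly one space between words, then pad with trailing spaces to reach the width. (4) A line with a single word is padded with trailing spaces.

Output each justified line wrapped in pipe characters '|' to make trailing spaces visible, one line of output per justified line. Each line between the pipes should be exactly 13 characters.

Answer: |orchestra    |
|paper     ant|
|absolute rock|
|a   telescope|
|orchestra    |
|desert  green|
|give     snow|
|laser emerald|
|window       |
|kitchen      |
|rainbow      |

Derivation:
Line 1: ['orchestra'] (min_width=9, slack=4)
Line 2: ['paper', 'ant'] (min_width=9, slack=4)
Line 3: ['absolute', 'rock'] (min_width=13, slack=0)
Line 4: ['a', 'telescope'] (min_width=11, slack=2)
Line 5: ['orchestra'] (min_width=9, slack=4)
Line 6: ['desert', 'green'] (min_width=12, slack=1)
Line 7: ['give', 'snow'] (min_width=9, slack=4)
Line 8: ['laser', 'emerald'] (min_width=13, slack=0)
Line 9: ['window'] (min_width=6, slack=7)
Line 10: ['kitchen'] (min_width=7, slack=6)
Line 11: ['rainbow'] (min_width=7, slack=6)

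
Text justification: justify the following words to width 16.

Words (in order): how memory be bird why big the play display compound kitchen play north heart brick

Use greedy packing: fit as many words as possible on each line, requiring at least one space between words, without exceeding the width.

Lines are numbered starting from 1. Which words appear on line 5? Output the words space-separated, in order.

Line 1: ['how', 'memory', 'be'] (min_width=13, slack=3)
Line 2: ['bird', 'why', 'big', 'the'] (min_width=16, slack=0)
Line 3: ['play', 'display'] (min_width=12, slack=4)
Line 4: ['compound', 'kitchen'] (min_width=16, slack=0)
Line 5: ['play', 'north', 'heart'] (min_width=16, slack=0)
Line 6: ['brick'] (min_width=5, slack=11)

Answer: play north heart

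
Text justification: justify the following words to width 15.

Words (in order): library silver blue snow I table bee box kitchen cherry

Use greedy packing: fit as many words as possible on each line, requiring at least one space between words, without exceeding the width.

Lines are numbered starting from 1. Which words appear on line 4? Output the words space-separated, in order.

Line 1: ['library', 'silver'] (min_width=14, slack=1)
Line 2: ['blue', 'snow', 'I'] (min_width=11, slack=4)
Line 3: ['table', 'bee', 'box'] (min_width=13, slack=2)
Line 4: ['kitchen', 'cherry'] (min_width=14, slack=1)

Answer: kitchen cherry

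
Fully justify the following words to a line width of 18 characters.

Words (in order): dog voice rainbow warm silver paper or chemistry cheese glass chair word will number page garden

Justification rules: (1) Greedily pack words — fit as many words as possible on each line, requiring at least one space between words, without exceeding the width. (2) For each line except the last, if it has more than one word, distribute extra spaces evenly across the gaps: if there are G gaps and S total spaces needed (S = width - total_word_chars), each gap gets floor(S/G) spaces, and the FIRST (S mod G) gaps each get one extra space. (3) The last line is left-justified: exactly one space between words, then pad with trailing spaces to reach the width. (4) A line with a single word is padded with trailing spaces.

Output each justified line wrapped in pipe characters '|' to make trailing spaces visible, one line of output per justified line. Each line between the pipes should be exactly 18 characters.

Line 1: ['dog', 'voice', 'rainbow'] (min_width=17, slack=1)
Line 2: ['warm', 'silver', 'paper'] (min_width=17, slack=1)
Line 3: ['or', 'chemistry'] (min_width=12, slack=6)
Line 4: ['cheese', 'glass', 'chair'] (min_width=18, slack=0)
Line 5: ['word', 'will', 'number'] (min_width=16, slack=2)
Line 6: ['page', 'garden'] (min_width=11, slack=7)

Answer: |dog  voice rainbow|
|warm  silver paper|
|or       chemistry|
|cheese glass chair|
|word  will  number|
|page garden       |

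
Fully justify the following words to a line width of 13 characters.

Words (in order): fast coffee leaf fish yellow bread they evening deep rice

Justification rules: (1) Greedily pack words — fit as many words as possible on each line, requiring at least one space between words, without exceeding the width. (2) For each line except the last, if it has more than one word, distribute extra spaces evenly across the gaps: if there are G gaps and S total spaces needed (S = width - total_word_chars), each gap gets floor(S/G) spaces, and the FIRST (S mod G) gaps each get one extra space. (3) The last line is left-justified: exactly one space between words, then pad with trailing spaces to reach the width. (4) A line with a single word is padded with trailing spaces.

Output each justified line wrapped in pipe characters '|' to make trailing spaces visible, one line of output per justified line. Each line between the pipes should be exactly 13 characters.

Line 1: ['fast', 'coffee'] (min_width=11, slack=2)
Line 2: ['leaf', 'fish'] (min_width=9, slack=4)
Line 3: ['yellow', 'bread'] (min_width=12, slack=1)
Line 4: ['they', 'evening'] (min_width=12, slack=1)
Line 5: ['deep', 'rice'] (min_width=9, slack=4)

Answer: |fast   coffee|
|leaf     fish|
|yellow  bread|
|they  evening|
|deep rice    |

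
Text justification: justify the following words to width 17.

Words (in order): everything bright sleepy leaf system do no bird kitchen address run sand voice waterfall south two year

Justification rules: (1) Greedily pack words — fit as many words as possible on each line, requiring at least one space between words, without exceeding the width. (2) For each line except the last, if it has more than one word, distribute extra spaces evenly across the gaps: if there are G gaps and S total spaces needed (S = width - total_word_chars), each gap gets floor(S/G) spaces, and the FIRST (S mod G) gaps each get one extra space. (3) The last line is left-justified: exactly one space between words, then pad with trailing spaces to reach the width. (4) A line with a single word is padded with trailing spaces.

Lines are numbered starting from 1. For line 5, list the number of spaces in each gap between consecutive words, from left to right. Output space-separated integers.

Answer: 3 2

Derivation:
Line 1: ['everything', 'bright'] (min_width=17, slack=0)
Line 2: ['sleepy', 'leaf'] (min_width=11, slack=6)
Line 3: ['system', 'do', 'no', 'bird'] (min_width=17, slack=0)
Line 4: ['kitchen', 'address'] (min_width=15, slack=2)
Line 5: ['run', 'sand', 'voice'] (min_width=14, slack=3)
Line 6: ['waterfall', 'south'] (min_width=15, slack=2)
Line 7: ['two', 'year'] (min_width=8, slack=9)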